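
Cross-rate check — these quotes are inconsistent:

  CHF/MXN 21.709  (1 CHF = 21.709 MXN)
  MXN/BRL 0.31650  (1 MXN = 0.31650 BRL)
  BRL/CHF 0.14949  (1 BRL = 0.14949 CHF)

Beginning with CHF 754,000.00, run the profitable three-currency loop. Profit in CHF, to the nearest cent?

Profit: CHF 20,456.49

Profitable loop is CHF → MXN → BRL → CHF:
CHF 754,000.00 × 21.709 = MXN 16,368,586.00
MXN 16,368,586.00 × 0.31650 = BRL 5,180,657.47
BRL 5,180,657.47 × 0.14949 = CHF 774,456.49
Profit = CHF 774,456.49 − CHF 754,000.00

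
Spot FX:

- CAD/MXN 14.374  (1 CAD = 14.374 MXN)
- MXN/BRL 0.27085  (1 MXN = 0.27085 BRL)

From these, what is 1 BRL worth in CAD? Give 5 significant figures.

BRL/CAD = 0.25686

1 BRL ÷ 0.27085 = 3.69208 MXN
3.69208 MXN ÷ 14.374 = 0.256858 CAD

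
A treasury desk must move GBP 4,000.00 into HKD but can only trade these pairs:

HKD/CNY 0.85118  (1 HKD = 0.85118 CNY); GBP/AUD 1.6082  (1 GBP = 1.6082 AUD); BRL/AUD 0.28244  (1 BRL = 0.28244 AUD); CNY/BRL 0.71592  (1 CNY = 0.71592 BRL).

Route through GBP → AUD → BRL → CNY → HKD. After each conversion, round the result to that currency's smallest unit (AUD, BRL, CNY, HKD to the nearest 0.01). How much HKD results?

GBP 4,000.00 × 1.6082 = AUD 6,432.80
AUD 6,432.80 ÷ 0.28244 = BRL 22,775.81
BRL 22,775.81 ÷ 0.71592 = CNY 31,813.35
CNY 31,813.35 ÷ 0.85118 = HKD 37,375.58

HKD 37,375.58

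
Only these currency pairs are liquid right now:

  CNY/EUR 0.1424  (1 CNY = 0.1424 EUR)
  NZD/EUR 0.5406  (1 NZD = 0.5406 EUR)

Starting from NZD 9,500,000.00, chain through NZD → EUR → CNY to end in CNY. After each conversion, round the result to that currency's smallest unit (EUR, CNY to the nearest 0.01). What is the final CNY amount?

CNY 36,065,308.99

NZD 9,500,000.00 × 0.5406 = EUR 5,135,700.00
EUR 5,135,700.00 ÷ 0.1424 = CNY 36,065,308.99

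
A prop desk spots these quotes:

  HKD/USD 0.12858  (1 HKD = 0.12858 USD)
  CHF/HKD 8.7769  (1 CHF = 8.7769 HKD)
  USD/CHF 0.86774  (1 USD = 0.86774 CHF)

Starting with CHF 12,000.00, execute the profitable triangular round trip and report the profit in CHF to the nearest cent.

Profit: CHF 253.98

Profitable loop is CHF → USD → HKD → CHF:
CHF 12,000.00 ÷ 0.86774 = USD 13,829.03
USD 13,829.03 ÷ 0.12858 = HKD 107,551.93
HKD 107,551.93 ÷ 8.7769 = CHF 12,253.98
Profit = CHF 12,253.98 − CHF 12,000.00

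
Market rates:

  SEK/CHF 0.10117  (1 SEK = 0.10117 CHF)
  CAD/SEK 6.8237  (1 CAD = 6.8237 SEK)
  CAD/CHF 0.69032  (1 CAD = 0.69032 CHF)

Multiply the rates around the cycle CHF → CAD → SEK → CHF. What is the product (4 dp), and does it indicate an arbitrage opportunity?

1.0000 (no arbitrage)

Around CHF → CAD → SEK → CHF: 1 ÷ 0.69032 × 6.8237 × 0.10117 = 1.000049
Product ≈ 1 (deviation 0.005%, within rounding noise).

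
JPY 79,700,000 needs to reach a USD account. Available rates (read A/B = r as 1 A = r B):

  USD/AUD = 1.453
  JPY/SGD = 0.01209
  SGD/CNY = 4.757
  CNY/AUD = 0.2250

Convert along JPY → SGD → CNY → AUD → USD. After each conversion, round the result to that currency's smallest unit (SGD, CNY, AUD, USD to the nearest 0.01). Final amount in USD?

JPY 79,700,000 × 0.01209 = SGD 963,573.00
SGD 963,573.00 × 4.757 = CNY 4,583,716.76
CNY 4,583,716.76 × 0.2250 = AUD 1,031,336.27
AUD 1,031,336.27 ÷ 1.453 = USD 709,797.85

USD 709,797.85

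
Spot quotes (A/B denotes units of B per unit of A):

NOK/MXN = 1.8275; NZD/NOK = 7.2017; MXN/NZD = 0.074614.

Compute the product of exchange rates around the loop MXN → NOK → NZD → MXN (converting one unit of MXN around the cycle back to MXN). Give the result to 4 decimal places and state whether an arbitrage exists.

1.0183 (arbitrage exists)

Around MXN → NOK → NZD → MXN: 1 ÷ 1.8275 ÷ 7.2017 ÷ 0.074614 = 1.018327
Product > 1; profitable direction is MXN → NOK → NZD → MXN.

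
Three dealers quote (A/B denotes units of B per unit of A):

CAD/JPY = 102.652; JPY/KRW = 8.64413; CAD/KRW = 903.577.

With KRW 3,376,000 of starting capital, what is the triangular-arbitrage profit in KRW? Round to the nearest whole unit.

Profitable loop is KRW → JPY → CAD → KRW:
KRW 3,376,000 ÷ 8.64413 = JPY 390,554
JPY 390,554 ÷ 102.652 = CAD 3,804.64
CAD 3,804.64 × 903.577 = KRW 3,437,786
Profit = KRW 3,437,786 − KRW 3,376,000

Profit: KRW 61,786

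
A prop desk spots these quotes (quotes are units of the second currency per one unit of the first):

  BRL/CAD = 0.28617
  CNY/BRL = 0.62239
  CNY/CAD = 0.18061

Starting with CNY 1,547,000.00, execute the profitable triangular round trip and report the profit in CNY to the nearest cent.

Profit: CNY 21,719.87

Profitable loop is CNY → CAD → BRL → CNY:
CNY 1,547,000.00 × 0.18061 = CAD 279,403.67
CAD 279,403.67 ÷ 0.28617 = BRL 976,355.56
BRL 976,355.56 ÷ 0.62239 = CNY 1,568,719.87
Profit = CNY 1,568,719.87 − CNY 1,547,000.00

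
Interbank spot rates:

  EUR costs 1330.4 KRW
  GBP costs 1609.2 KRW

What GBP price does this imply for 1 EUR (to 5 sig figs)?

1 EUR × 1330.4 = 1330.4 KRW
1330.4 KRW ÷ 1609.2 = 0.826746 GBP

EUR/GBP = 0.82675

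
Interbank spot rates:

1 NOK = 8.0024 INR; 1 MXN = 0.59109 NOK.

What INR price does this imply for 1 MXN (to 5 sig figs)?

MXN/INR = 4.7301

1 MXN × 0.59109 = 0.59109 NOK
0.59109 NOK × 8.0024 = 4.73014 INR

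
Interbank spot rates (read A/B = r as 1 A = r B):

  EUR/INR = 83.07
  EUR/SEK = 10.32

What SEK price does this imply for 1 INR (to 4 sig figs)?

1 INR ÷ 83.07 = 0.012038 EUR
0.012038 EUR × 10.32 = 0.124233 SEK

INR/SEK = 0.1242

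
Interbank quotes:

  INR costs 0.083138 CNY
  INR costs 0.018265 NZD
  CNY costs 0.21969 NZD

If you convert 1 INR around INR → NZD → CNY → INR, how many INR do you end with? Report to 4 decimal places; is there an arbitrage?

Around INR → NZD → CNY → INR: 1 × 0.018265 ÷ 0.21969 ÷ 0.083138 = 1.000023
Product ≈ 1 (deviation 0.002%, within rounding noise).

1.0000 (no arbitrage)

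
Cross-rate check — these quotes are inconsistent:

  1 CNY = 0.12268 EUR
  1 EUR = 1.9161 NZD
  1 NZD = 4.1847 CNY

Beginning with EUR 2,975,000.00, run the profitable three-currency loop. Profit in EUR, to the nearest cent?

Profit: EUR 49,340.62

Profitable loop is EUR → CNY → NZD → EUR:
EUR 2,975,000.00 ÷ 0.12268 = CNY 24,250,081.51
CNY 24,250,081.51 ÷ 4.1847 = NZD 5,794,939.07
NZD 5,794,939.07 ÷ 1.9161 = EUR 3,024,340.62
Profit = EUR 3,024,340.62 − EUR 2,975,000.00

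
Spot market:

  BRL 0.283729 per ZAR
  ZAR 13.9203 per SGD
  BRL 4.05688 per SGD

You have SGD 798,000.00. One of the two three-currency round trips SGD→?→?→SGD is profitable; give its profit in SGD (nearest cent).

Profitable loop is SGD → BRL → ZAR → SGD:
SGD 798,000.00 × 4.05688 = BRL 3,237,390.24
BRL 3,237,390.24 ÷ 0.283729 = ZAR 11,410,149.26
ZAR 11,410,149.26 ÷ 13.9203 = SGD 819,676.97
Profit = SGD 819,676.97 − SGD 798,000.00

Profit: SGD 21,676.97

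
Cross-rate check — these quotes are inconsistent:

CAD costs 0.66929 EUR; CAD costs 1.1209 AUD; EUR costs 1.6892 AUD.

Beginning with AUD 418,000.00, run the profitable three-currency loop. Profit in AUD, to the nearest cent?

Profitable loop is AUD → CAD → EUR → AUD:
AUD 418,000.00 ÷ 1.1209 = CAD 372,914.62
CAD 372,914.62 × 0.66929 = EUR 249,588.03
EUR 249,588.03 × 1.6892 = AUD 421,604.10
Profit = AUD 421,604.10 − AUD 418,000.00

Profit: AUD 3,604.10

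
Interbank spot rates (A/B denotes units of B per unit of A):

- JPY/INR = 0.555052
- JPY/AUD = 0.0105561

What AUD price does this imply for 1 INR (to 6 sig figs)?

1 INR ÷ 0.555052 = 1.80163 JPY
1.80163 JPY × 0.0105561 = 0.0190182 AUD

INR/AUD = 0.0190182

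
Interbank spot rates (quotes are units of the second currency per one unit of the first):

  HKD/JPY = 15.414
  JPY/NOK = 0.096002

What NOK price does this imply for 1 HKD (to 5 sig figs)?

1 HKD × 15.414 = 15.414 JPY
15.414 JPY × 0.096002 = 1.47977 NOK

HKD/NOK = 1.4798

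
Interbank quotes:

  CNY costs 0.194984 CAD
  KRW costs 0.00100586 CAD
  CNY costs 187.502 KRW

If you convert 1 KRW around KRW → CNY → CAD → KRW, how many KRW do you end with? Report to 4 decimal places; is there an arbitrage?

1.0338 (arbitrage exists)

Around KRW → CNY → CAD → KRW: 1 ÷ 187.502 × 0.194984 ÷ 0.00100586 = 1.033845
Product > 1; profitable direction is KRW → CNY → CAD → KRW.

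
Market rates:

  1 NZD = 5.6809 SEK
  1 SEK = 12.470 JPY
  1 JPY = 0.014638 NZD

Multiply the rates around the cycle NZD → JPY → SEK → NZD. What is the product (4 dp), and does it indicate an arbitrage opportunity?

Around NZD → JPY → SEK → NZD: 1 ÷ 0.014638 ÷ 12.470 ÷ 5.6809 = 0.964350
Product < 1; profitable direction is NZD → SEK → JPY → NZD.

0.9643 (arbitrage exists)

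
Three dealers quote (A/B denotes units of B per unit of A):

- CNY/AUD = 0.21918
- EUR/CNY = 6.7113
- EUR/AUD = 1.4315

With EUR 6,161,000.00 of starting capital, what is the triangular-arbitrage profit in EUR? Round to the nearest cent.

Profitable loop is EUR → CNY → AUD → EUR:
EUR 6,161,000.00 × 6.7113 = CNY 41,348,319.30
CNY 41,348,319.30 × 0.21918 = AUD 9,062,724.62
AUD 9,062,724.62 ÷ 1.4315 = EUR 6,330,928.83
Profit = EUR 6,330,928.83 − EUR 6,161,000.00

Profit: EUR 169,928.83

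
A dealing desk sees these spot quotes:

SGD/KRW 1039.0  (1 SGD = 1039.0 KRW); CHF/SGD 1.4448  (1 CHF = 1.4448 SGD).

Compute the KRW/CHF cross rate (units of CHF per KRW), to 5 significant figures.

KRW/CHF = 0.00066616

1 KRW ÷ 1039.0 = 0.000962464 SGD
0.000962464 SGD ÷ 1.4448 = 0.000666157 CHF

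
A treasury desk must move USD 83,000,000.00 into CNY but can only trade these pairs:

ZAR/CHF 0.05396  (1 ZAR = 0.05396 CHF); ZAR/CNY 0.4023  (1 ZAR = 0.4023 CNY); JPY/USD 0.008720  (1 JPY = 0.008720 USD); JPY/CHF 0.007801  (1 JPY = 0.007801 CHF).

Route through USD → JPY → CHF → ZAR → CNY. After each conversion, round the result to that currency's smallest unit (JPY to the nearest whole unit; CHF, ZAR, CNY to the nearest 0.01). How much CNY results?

USD 83,000,000.00 ÷ 0.008720 = JPY 9,518,348,624
JPY 9,518,348,624 × 0.007801 = CHF 74,252,637.62
CHF 74,252,637.62 ÷ 0.05396 = ZAR 1,376,068,154.56
ZAR 1,376,068,154.56 × 0.4023 = CNY 553,592,218.58

CNY 553,592,218.58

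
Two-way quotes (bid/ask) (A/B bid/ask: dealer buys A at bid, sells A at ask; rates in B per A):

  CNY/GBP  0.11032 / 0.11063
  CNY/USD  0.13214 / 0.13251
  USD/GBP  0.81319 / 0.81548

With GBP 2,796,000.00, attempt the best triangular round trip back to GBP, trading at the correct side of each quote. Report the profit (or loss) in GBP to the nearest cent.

Net profit: GBP 58,496.09

Best loop GBP → USD → CNY → GBP:
GBP 2,796,000.00 ÷ 0.81548 (buy USD at ask) = USD 3,428,655.52
USD 3,428,655.52 ÷ 0.13251 (buy CNY at ask) = CNY 25,874,692.60
CNY 25,874,692.60 × 0.11032 (sell CNY at bid) = GBP 2,854,496.09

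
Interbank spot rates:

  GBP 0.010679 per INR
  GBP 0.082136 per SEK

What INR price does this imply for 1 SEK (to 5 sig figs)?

SEK/INR = 7.6914

1 SEK × 0.082136 = 0.082136 GBP
0.082136 GBP ÷ 0.010679 = 7.69136 INR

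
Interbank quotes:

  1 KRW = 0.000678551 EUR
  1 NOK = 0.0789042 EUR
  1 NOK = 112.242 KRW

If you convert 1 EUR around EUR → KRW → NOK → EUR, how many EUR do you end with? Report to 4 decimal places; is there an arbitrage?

Around EUR → KRW → NOK → EUR: 1 ÷ 0.000678551 ÷ 112.242 × 0.0789042 = 1.036006
Product > 1; profitable direction is EUR → KRW → NOK → EUR.

1.0360 (arbitrage exists)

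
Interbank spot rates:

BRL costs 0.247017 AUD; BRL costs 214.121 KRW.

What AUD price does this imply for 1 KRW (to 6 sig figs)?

KRW/AUD = 0.00115363

1 KRW ÷ 214.121 = 0.00467026 BRL
0.00467026 BRL × 0.247017 = 0.00115363 AUD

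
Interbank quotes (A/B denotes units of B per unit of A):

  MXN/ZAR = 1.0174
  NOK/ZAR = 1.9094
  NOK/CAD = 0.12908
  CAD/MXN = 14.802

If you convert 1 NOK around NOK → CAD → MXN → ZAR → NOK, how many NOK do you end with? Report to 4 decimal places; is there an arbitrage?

1.0181 (arbitrage exists)

Around NOK → CAD → MXN → ZAR → NOK: 1 × 0.12908 × 14.802 × 1.0174 ÷ 1.9094 = 1.018062
Product > 1; profitable direction is NOK → CAD → MXN → ZAR → NOK.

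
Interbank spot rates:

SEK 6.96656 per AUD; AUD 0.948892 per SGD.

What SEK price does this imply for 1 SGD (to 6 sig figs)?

1 SGD × 0.948892 = 0.948892 AUD
0.948892 AUD × 6.96656 = 6.61051 SEK

SGD/SEK = 6.61051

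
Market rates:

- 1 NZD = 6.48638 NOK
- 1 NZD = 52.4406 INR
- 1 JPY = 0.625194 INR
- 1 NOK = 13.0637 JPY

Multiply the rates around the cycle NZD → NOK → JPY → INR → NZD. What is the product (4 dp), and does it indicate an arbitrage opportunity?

Around NZD → NOK → JPY → INR → NZD: 1 × 6.48638 × 13.0637 × 0.625194 ÷ 52.4406 = 1.010219
Product > 1; profitable direction is NZD → NOK → JPY → INR → NZD.

1.0102 (arbitrage exists)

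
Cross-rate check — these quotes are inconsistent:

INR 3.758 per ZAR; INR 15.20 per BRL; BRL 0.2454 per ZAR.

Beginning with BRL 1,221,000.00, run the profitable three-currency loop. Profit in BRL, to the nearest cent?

Profitable loop is BRL → ZAR → INR → BRL:
BRL 1,221,000.00 ÷ 0.2454 = ZAR 4,975,550.12
ZAR 4,975,550.12 × 3.758 = INR 18,698,117.36
INR 18,698,117.36 ÷ 15.20 = BRL 1,230,139.30
Profit = BRL 1,230,139.30 − BRL 1,221,000.00

Profit: BRL 9,139.30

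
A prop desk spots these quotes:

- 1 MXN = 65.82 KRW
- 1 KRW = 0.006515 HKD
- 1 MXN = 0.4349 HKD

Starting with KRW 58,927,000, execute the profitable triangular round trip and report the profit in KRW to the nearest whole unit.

Profit: KRW 835,869

Profitable loop is KRW → MXN → HKD → KRW:
KRW 58,927,000 ÷ 65.82 = MXN 895,274.99
MXN 895,274.99 × 0.4349 = HKD 389,355.09
HKD 389,355.09 ÷ 0.006515 = KRW 59,762,869
Profit = KRW 59,762,869 − KRW 58,927,000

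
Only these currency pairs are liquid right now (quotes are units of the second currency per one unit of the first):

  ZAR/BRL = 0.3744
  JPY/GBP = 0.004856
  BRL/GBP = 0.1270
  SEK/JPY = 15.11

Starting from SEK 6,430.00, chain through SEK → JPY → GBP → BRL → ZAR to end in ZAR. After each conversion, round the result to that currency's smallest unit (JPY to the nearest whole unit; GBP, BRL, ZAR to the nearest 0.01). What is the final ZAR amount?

SEK 6,430.00 × 15.11 = JPY 97,157
JPY 97,157 × 0.004856 = GBP 471.79
GBP 471.79 ÷ 0.1270 = BRL 3,714.88
BRL 3,714.88 ÷ 0.3744 = ZAR 9,922.22

ZAR 9,922.22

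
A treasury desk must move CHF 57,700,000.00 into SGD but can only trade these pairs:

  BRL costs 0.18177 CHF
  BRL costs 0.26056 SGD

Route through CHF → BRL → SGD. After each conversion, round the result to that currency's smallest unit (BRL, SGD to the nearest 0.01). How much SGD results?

CHF 57,700,000.00 ÷ 0.18177 = BRL 317,434,120.04
BRL 317,434,120.04 × 0.26056 = SGD 82,710,634.32

SGD 82,710,634.32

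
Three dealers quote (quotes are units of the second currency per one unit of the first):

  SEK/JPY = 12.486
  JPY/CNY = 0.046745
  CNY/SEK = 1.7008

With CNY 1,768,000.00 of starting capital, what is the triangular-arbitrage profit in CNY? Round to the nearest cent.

Profitable loop is CNY → JPY → SEK → CNY:
CNY 1,768,000.00 ÷ 0.046745 = JPY 37,822,227
JPY 37,822,227 ÷ 12.486 = SEK 3,029,170.83
SEK 3,029,170.83 ÷ 1.7008 = CNY 1,781,027.06
Profit = CNY 1,781,027.06 − CNY 1,768,000.00

Profit: CNY 13,027.06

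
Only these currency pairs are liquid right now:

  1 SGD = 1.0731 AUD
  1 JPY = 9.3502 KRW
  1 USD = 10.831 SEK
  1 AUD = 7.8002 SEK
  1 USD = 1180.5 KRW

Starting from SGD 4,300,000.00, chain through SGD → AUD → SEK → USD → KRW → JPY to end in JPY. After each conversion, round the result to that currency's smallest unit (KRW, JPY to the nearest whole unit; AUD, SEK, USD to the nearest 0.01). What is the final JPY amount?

JPY 419,556,955

SGD 4,300,000.00 × 1.0731 = AUD 4,614,330.00
AUD 4,614,330.00 × 7.8002 = SEK 35,992,696.87
SEK 35,992,696.87 ÷ 10.831 = USD 3,323,118.54
USD 3,323,118.54 × 1180.5 = KRW 3,922,941,436
KRW 3,922,941,436 ÷ 9.3502 = JPY 419,556,955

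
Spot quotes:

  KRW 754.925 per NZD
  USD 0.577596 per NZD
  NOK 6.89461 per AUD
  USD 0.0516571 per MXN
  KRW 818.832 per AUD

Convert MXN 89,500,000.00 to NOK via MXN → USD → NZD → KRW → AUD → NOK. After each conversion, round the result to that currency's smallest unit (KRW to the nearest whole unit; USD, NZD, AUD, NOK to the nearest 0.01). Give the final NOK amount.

MXN 89,500,000.00 × 0.0516571 = USD 4,623,310.45
USD 4,623,310.45 ÷ 0.577596 = NZD 8,004,401.78
NZD 8,004,401.78 × 754.925 = KRW 6,042,723,014
KRW 6,042,723,014 ÷ 818.832 = AUD 7,379,685.96
AUD 7,379,685.96 × 6.89461 = NOK 50,880,056.62

NOK 50,880,056.62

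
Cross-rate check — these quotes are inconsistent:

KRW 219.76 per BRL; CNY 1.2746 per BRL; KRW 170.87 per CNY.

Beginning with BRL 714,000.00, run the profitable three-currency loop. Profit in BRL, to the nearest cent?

Profit: BRL 6,455.44

Profitable loop is BRL → KRW → CNY → BRL:
BRL 714,000.00 × 219.76 = KRW 156,908,640
KRW 156,908,640 ÷ 170.87 = CNY 918,292.50
CNY 918,292.50 ÷ 1.2746 = BRL 720,455.44
Profit = BRL 720,455.44 − BRL 714,000.00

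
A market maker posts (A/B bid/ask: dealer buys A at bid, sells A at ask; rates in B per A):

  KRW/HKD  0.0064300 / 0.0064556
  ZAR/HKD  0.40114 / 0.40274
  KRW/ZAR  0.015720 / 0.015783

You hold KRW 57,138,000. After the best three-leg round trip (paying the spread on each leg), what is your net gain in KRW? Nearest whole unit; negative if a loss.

Net profit: KRW 661,181

Best loop KRW → HKD → ZAR → KRW:
KRW 57,138,000 × 0.0064300 (sell KRW at bid) = HKD 367,397.34
HKD 367,397.34 ÷ 0.40274 (buy ZAR at ask) = ZAR 912,244.48
ZAR 912,244.48 ÷ 0.015783 (buy KRW at ask) = KRW 57,799,181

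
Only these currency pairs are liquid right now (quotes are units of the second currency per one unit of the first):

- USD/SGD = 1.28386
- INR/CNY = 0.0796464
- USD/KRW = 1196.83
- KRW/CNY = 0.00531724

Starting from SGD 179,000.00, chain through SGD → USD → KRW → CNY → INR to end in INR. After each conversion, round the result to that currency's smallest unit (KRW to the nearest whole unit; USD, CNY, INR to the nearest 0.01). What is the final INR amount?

SGD 179,000.00 ÷ 1.28386 = USD 139,423.30
USD 139,423.30 × 1196.83 = KRW 166,865,988
KRW 166,865,988 × 0.00531724 = CNY 887,266.51
CNY 887,266.51 ÷ 0.0796464 = INR 11,140,070.49

INR 11,140,070.49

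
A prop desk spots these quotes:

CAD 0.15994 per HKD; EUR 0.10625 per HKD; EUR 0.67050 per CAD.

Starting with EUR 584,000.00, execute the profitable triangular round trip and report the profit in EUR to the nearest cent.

Profit: EUR 5,440.24

Profitable loop is EUR → HKD → CAD → EUR:
EUR 584,000.00 ÷ 0.10625 = HKD 5,496,470.59
HKD 5,496,470.59 × 0.15994 = CAD 879,105.51
CAD 879,105.51 × 0.67050 = EUR 589,440.24
Profit = EUR 589,440.24 − EUR 584,000.00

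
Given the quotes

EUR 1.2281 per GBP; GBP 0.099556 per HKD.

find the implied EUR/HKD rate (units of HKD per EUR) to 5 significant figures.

EUR/HKD = 8.1790

1 EUR ÷ 1.2281 = 0.814266 GBP
0.814266 GBP ÷ 0.099556 = 8.17897 HKD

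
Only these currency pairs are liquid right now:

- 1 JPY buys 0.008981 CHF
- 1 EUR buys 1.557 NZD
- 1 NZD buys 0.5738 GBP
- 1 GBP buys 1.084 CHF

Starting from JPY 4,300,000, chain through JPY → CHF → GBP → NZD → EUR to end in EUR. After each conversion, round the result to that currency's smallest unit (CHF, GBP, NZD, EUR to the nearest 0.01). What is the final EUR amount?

EUR 39,876.29

JPY 4,300,000 × 0.008981 = CHF 38,618.30
CHF 38,618.30 ÷ 1.084 = GBP 35,625.74
GBP 35,625.74 ÷ 0.5738 = NZD 62,087.38
NZD 62,087.38 ÷ 1.557 = EUR 39,876.29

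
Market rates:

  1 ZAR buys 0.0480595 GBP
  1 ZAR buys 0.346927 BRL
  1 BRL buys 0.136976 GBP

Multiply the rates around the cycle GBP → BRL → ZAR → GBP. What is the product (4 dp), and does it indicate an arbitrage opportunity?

1.0113 (arbitrage exists)

Around GBP → BRL → ZAR → GBP: 1 ÷ 0.136976 ÷ 0.346927 × 0.0480595 = 1.011339
Product > 1; profitable direction is GBP → BRL → ZAR → GBP.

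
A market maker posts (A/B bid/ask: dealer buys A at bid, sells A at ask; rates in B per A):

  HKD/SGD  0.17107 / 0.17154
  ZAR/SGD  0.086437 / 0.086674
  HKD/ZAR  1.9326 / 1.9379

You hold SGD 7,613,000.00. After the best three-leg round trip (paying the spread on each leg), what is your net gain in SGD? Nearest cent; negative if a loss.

Best loop SGD → ZAR → HKD → SGD:
SGD 7,613,000.00 ÷ 0.086674 (buy ZAR at ask) = ZAR 87,834,875.51
ZAR 87,834,875.51 ÷ 1.9379 (buy HKD at ask) = HKD 45,324,771.92
HKD 45,324,771.92 × 0.17107 (sell HKD at bid) = SGD 7,753,708.73

Net profit: SGD 140,708.73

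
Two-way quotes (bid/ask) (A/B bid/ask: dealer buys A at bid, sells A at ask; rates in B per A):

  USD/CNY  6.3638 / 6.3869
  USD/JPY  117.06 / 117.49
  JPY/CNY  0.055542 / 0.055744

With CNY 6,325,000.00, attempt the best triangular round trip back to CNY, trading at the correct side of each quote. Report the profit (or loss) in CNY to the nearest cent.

Best loop CNY → USD → JPY → CNY:
CNY 6,325,000.00 ÷ 6.3869 (buy USD at ask) = USD 990,308.29
USD 990,308.29 × 117.06 (sell USD at bid) = JPY 115,925,488
JPY 115,925,488 × 0.055542 (sell JPY at bid) = CNY 6,438,733.46

Net profit: CNY 113,733.46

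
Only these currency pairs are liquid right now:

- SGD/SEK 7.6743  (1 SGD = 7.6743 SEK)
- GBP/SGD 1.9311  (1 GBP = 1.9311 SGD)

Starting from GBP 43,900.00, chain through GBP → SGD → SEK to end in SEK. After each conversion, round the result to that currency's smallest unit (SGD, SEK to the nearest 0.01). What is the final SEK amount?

GBP 43,900.00 × 1.9311 = SGD 84,775.29
SGD 84,775.29 × 7.6743 = SEK 650,591.01

SEK 650,591.01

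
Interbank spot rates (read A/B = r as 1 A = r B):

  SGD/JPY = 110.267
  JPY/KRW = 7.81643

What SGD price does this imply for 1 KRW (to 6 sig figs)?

KRW/SGD = 0.00116024

1 KRW ÷ 7.81643 = 0.127936 JPY
0.127936 JPY ÷ 110.267 = 0.00116024 SGD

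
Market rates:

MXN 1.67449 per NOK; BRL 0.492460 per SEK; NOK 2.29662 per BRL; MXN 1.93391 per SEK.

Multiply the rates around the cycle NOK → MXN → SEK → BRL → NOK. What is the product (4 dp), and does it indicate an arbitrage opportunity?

Around NOK → MXN → SEK → BRL → NOK: 1 × 1.67449 ÷ 1.93391 × 0.492460 × 2.29662 = 0.979279
Product < 1; profitable direction is NOK → BRL → SEK → MXN → NOK.

0.9793 (arbitrage exists)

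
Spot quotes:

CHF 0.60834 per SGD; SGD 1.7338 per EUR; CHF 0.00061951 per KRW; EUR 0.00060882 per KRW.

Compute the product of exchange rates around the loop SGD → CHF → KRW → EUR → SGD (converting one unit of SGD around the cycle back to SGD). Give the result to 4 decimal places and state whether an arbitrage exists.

Around SGD → CHF → KRW → EUR → SGD: 1 × 0.60834 ÷ 0.00061951 × 0.00060882 × 1.7338 = 1.036540
Product > 1; profitable direction is SGD → CHF → KRW → EUR → SGD.

1.0365 (arbitrage exists)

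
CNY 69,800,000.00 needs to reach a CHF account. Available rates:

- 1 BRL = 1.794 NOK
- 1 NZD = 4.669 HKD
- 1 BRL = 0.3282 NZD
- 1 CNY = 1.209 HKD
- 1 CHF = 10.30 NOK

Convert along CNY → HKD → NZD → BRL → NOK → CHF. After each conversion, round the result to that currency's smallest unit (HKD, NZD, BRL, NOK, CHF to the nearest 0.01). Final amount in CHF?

CHF 9,591,896.56

CNY 69,800,000.00 × 1.209 = HKD 84,388,200.00
HKD 84,388,200.00 ÷ 4.669 = NZD 18,074,148.64
NZD 18,074,148.64 ÷ 0.3282 = BRL 55,070,532.11
BRL 55,070,532.11 × 1.794 = NOK 98,796,534.61
NOK 98,796,534.61 ÷ 10.30 = CHF 9,591,896.56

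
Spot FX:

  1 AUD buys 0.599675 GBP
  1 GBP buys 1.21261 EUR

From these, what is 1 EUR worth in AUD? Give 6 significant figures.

1 EUR ÷ 1.21261 = 0.824667 GBP
0.824667 GBP ÷ 0.599675 = 1.37519 AUD

EUR/AUD = 1.37519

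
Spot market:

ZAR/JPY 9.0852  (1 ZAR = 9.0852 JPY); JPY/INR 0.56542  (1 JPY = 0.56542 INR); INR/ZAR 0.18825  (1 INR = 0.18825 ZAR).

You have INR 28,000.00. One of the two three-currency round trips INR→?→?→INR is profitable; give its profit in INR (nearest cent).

Profitable loop is INR → JPY → ZAR → INR:
INR 28,000.00 ÷ 0.56542 = JPY 49,521
JPY 49,521 ÷ 9.0852 = ZAR 5,450.70
ZAR 5,450.70 ÷ 0.18825 = INR 28,954.59
Profit = INR 28,954.59 − INR 28,000.00

Profit: INR 954.59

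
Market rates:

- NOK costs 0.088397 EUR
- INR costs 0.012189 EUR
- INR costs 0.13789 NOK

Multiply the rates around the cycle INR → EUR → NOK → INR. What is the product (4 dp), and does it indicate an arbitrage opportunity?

Around INR → EUR → NOK → INR: 1 × 0.012189 ÷ 0.088397 ÷ 0.13789 = 0.999995
Product ≈ 1 (deviation 0.001%, within rounding noise).

1.0000 (no arbitrage)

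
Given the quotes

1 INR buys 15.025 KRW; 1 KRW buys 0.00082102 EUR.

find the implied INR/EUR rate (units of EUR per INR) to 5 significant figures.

INR/EUR = 0.012336

1 INR × 15.025 = 15.025 KRW
15.025 KRW × 0.00082102 = 0.0123358 EUR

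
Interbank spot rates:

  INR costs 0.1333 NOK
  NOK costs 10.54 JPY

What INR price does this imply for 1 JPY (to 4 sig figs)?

1 JPY ÷ 10.54 = 0.0948767 NOK
0.0948767 NOK ÷ 0.1333 = 0.711753 INR

JPY/INR = 0.7118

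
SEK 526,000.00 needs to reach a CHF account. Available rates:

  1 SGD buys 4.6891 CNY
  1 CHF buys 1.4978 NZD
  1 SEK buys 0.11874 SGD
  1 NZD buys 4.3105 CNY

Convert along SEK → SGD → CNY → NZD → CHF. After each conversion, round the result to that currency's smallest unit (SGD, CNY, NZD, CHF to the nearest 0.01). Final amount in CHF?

SEK 526,000.00 × 0.11874 = SGD 62,457.24
SGD 62,457.24 × 4.6891 = CNY 292,868.24
CNY 292,868.24 ÷ 4.3105 = NZD 67,942.99
NZD 67,942.99 ÷ 1.4978 = CHF 45,361.86

CHF 45,361.86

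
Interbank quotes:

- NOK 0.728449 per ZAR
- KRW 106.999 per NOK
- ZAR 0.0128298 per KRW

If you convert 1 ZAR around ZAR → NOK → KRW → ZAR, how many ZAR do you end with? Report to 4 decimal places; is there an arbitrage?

1.0000 (no arbitrage)

Around ZAR → NOK → KRW → ZAR: 1 × 0.728449 × 106.999 × 0.0128298 = 0.999997
Product ≈ 1 (deviation 0.000%, within rounding noise).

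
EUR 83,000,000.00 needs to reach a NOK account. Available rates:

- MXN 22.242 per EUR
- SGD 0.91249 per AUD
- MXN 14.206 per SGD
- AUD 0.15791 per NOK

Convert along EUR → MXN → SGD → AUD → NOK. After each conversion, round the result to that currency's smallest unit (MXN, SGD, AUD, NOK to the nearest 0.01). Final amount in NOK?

NOK 901,866,740.74

EUR 83,000,000.00 × 22.242 = MXN 1,846,086,000.00
MXN 1,846,086,000.00 ÷ 14.206 = SGD 129,951,147.40
SGD 129,951,147.40 ÷ 0.91249 = AUD 142,413,777.03
AUD 142,413,777.03 ÷ 0.15791 = NOK 901,866,740.74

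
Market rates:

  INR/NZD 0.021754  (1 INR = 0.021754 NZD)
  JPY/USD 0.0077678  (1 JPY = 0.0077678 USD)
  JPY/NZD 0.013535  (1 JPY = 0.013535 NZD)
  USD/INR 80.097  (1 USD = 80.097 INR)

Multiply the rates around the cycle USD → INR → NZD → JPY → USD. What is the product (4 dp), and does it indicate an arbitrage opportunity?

Around USD → INR → NZD → JPY → USD: 1 × 80.097 × 0.021754 ÷ 0.013535 × 0.0077678 = 0.999989
Product ≈ 1 (deviation 0.001%, within rounding noise).

1.0000 (no arbitrage)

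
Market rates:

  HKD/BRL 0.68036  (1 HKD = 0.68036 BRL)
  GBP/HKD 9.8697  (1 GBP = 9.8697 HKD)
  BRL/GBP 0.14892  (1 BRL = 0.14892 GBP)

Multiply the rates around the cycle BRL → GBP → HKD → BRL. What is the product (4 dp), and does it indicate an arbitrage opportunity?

1.0000 (no arbitrage)

Around BRL → GBP → HKD → BRL: 1 × 0.14892 × 9.8697 × 0.68036 = 0.999990
Product ≈ 1 (deviation 0.001%, within rounding noise).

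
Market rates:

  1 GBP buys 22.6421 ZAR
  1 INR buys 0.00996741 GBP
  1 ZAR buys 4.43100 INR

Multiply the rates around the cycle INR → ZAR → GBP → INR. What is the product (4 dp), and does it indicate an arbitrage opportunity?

1.0000 (no arbitrage)

Around INR → ZAR → GBP → INR: 1 ÷ 4.43100 ÷ 22.6421 ÷ 0.00996741 = 0.999998
Product ≈ 1 (deviation 0.000%, within rounding noise).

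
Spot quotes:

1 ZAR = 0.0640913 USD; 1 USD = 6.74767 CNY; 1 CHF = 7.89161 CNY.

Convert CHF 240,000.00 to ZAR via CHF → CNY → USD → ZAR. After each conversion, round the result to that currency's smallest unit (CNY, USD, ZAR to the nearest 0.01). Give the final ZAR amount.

CHF 240,000.00 × 7.89161 = CNY 1,893,986.40
CNY 1,893,986.40 ÷ 6.74767 = USD 280,687.47
USD 280,687.47 ÷ 0.0640913 = ZAR 4,379,494.10

ZAR 4,379,494.10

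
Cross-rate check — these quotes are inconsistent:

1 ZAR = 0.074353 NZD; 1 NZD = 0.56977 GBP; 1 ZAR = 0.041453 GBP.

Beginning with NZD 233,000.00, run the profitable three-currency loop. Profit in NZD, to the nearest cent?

Profit: NZD 5,121.18

Profitable loop is NZD → GBP → ZAR → NZD:
NZD 233,000.00 × 0.56977 = GBP 132,756.41
GBP 132,756.41 ÷ 0.041453 = ZAR 3,202,576.65
ZAR 3,202,576.65 × 0.074353 = NZD 238,121.18
Profit = NZD 238,121.18 − NZD 233,000.00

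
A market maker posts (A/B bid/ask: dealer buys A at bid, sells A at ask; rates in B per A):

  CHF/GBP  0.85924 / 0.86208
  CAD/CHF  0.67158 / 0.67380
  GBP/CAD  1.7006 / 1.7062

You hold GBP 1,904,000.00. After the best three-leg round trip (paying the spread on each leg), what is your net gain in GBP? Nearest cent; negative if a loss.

Best loop GBP → CHF → CAD → GBP:
GBP 1,904,000.00 ÷ 0.86208 (buy CHF at ask) = CHF 2,208,611.73
CHF 2,208,611.73 ÷ 0.67380 (buy CAD at ask) = CAD 3,277,844.66
CAD 3,277,844.66 ÷ 1.7062 (buy GBP at ask) = GBP 1,921,137.41

Net profit: GBP 17,137.41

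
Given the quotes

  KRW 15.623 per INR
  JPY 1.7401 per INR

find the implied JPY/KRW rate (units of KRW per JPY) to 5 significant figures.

1 JPY ÷ 1.7401 = 0.57468 INR
0.57468 INR × 15.623 = 8.97822 KRW

JPY/KRW = 8.9782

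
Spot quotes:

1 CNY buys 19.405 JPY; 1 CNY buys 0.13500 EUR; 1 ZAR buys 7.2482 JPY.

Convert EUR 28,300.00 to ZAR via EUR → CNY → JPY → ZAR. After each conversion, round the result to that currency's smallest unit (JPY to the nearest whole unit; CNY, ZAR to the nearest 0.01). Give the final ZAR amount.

EUR 28,300.00 ÷ 0.13500 = CNY 209,629.63
CNY 209,629.63 × 19.405 = JPY 4,067,863
JPY 4,067,863 ÷ 7.2482 = ZAR 561,223.89

ZAR 561,223.89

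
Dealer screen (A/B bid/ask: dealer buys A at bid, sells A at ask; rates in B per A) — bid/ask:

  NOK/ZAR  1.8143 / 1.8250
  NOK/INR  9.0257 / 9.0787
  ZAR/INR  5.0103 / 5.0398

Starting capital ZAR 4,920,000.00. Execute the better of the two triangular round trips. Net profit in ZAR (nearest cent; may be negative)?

Net profit: ZAR 6,225.28

Best loop ZAR → INR → NOK → ZAR:
ZAR 4,920,000.00 × 5.0103 (sell ZAR at bid) = INR 24,650,676.00
INR 24,650,676.00 ÷ 9.0787 (buy NOK at ask) = NOK 2,715,220.90
NOK 2,715,220.90 × 1.8143 (sell NOK at bid) = ZAR 4,926,225.28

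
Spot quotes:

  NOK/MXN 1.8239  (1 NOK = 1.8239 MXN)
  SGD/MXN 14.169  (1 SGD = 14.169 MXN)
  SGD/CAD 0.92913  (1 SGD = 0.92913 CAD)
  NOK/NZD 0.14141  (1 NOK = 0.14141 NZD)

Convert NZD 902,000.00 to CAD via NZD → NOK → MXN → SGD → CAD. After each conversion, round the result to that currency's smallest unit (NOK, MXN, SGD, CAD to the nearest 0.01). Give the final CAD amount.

CAD 762,894.92

NZD 902,000.00 ÷ 0.14141 = NOK 6,378,615.37
NOK 6,378,615.37 × 1.8239 = MXN 11,633,956.57
MXN 11,633,956.57 ÷ 14.169 = SGD 821,085.23
SGD 821,085.23 × 0.92913 = CAD 762,894.92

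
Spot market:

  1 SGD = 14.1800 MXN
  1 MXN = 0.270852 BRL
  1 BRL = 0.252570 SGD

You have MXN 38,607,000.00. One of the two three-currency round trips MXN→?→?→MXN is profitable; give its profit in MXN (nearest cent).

Profitable loop is MXN → SGD → BRL → MXN:
MXN 38,607,000.00 ÷ 14.1800 = SGD 2,722,637.52
SGD 2,722,637.52 ÷ 0.252570 = BRL 10,779,734.40
BRL 10,779,734.40 ÷ 0.270852 = MXN 39,799,353.16
Profit = MXN 39,799,353.16 − MXN 38,607,000.00

Profit: MXN 1,192,353.16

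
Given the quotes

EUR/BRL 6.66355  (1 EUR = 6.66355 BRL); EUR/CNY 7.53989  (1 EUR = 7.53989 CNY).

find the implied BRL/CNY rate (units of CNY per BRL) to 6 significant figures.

BRL/CNY = 1.13151

1 BRL ÷ 6.66355 = 0.15007 EUR
0.15007 EUR × 7.53989 = 1.13151 CNY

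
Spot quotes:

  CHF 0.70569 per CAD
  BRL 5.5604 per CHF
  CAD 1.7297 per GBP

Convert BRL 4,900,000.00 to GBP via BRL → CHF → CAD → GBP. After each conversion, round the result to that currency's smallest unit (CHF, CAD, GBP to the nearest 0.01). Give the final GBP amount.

GBP 721,946.97

BRL 4,900,000.00 ÷ 5.5604 = CHF 881,231.57
CHF 881,231.57 ÷ 0.70569 = CAD 1,248,751.68
CAD 1,248,751.68 ÷ 1.7297 = GBP 721,946.97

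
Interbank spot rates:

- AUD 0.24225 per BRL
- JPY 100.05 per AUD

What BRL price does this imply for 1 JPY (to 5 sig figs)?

JPY/BRL = 0.041259

1 JPY ÷ 100.05 = 0.009995 AUD
0.009995 AUD ÷ 0.24225 = 0.041259 BRL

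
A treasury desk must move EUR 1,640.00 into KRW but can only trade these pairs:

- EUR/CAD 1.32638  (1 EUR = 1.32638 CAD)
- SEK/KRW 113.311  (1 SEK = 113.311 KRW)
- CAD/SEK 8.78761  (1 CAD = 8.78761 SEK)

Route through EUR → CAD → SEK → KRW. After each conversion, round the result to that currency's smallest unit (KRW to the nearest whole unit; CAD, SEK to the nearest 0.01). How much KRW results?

KRW 2,165,978

EUR 1,640.00 × 1.32638 = CAD 2,175.26
CAD 2,175.26 × 8.78761 = SEK 19,115.34
SEK 19,115.34 × 113.311 = KRW 2,165,978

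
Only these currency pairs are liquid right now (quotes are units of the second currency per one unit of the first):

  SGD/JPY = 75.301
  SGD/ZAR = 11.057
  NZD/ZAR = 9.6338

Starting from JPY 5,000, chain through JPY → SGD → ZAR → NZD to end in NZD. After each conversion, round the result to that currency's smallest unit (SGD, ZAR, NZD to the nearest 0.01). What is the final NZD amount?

JPY 5,000 ÷ 75.301 = SGD 66.40
SGD 66.40 × 11.057 = ZAR 734.18
ZAR 734.18 ÷ 9.6338 = NZD 76.21

NZD 76.21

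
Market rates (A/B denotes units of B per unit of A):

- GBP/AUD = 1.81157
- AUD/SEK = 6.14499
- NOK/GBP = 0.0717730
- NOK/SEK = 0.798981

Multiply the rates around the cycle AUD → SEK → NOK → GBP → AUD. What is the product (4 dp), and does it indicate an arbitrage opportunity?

1.0000 (no arbitrage)

Around AUD → SEK → NOK → GBP → AUD: 1 × 6.14499 ÷ 0.798981 × 0.0717730 × 1.81157 = 1.000002
Product ≈ 1 (deviation 0.000%, within rounding noise).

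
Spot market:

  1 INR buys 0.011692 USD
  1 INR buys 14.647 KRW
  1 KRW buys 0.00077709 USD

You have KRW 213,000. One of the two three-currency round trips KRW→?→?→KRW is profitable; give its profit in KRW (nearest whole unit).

Profit: KRW 5,801

Profitable loop is KRW → INR → USD → KRW:
KRW 213,000 ÷ 14.647 = INR 14,542.23
INR 14,542.23 × 0.011692 = USD 170.03
USD 170.03 ÷ 0.00077709 = KRW 218,801
Profit = KRW 218,801 − KRW 213,000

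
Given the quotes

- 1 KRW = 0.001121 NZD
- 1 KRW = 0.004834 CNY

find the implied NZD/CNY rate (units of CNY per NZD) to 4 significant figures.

1 NZD ÷ 0.001121 = 892.061 KRW
892.061 KRW × 0.004834 = 4.31222 CNY

NZD/CNY = 4.312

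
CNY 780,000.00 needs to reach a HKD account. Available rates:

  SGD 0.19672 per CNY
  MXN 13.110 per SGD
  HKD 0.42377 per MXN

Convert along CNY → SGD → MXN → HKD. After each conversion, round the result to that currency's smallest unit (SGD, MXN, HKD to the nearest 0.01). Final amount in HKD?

CNY 780,000.00 × 0.19672 = SGD 153,441.60
SGD 153,441.60 × 13.110 = MXN 2,011,619.38
MXN 2,011,619.38 × 0.42377 = HKD 852,463.94

HKD 852,463.94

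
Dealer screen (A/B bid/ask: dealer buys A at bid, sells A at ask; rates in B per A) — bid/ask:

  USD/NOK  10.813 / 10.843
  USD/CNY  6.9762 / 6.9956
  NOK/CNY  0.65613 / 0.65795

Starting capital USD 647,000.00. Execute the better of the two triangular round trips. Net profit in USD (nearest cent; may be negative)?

Net profit: USD 9,168.55

Best loop USD → NOK → CNY → USD:
USD 647,000.00 × 10.813 (sell USD at bid) = NOK 6,996,011.00
NOK 6,996,011.00 × 0.65613 (sell NOK at bid) = CNY 4,590,292.70
CNY 4,590,292.70 ÷ 6.9956 (buy USD at ask) = USD 656,168.55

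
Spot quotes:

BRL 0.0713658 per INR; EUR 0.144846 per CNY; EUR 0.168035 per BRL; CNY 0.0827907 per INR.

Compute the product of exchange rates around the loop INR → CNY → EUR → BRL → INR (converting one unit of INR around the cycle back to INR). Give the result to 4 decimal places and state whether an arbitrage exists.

Around INR → CNY → EUR → BRL → INR: 1 × 0.0827907 × 0.144846 ÷ 0.168035 ÷ 0.0713658 = 0.999996
Product ≈ 1 (deviation 0.000%, within rounding noise).

1.0000 (no arbitrage)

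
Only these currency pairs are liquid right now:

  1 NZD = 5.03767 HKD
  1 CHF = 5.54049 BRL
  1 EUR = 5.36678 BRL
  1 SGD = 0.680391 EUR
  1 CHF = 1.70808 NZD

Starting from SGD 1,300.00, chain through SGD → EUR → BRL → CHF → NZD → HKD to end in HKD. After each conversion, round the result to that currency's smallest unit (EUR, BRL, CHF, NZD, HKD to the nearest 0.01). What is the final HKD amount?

SGD 1,300.00 × 0.680391 = EUR 884.51
EUR 884.51 × 5.36678 = BRL 4,746.97
BRL 4,746.97 ÷ 5.54049 = CHF 856.78
CHF 856.78 × 1.70808 = NZD 1,463.45
NZD 1,463.45 × 5.03767 = HKD 7,372.38

HKD 7,372.38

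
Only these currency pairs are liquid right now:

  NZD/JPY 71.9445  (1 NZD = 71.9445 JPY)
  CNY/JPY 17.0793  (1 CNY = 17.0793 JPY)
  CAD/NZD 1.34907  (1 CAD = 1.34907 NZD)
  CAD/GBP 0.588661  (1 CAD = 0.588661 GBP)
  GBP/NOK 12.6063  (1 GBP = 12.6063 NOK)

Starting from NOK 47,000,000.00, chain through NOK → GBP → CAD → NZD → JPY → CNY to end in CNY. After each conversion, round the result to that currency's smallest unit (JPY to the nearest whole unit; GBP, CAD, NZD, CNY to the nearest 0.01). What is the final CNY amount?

CNY 35,992,082.23

NOK 47,000,000.00 ÷ 12.6063 = GBP 3,728,294.58
GBP 3,728,294.58 ÷ 0.588661 = CAD 6,333,517.22
CAD 6,333,517.22 × 1.34907 = NZD 8,544,358.08
NZD 8,544,358.08 × 71.9445 = JPY 614,719,570
JPY 614,719,570 ÷ 17.0793 = CNY 35,992,082.23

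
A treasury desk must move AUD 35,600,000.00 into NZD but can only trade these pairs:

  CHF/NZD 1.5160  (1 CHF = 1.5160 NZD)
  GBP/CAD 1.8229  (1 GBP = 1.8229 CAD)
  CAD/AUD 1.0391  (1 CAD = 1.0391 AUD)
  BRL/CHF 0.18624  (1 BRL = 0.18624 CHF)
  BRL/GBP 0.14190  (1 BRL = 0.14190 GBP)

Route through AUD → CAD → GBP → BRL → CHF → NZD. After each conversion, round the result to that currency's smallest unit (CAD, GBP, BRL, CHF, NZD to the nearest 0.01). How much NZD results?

AUD 35,600,000.00 ÷ 1.0391 = CAD 34,260,417.67
CAD 34,260,417.67 ÷ 1.8229 = GBP 18,794,458.10
GBP 18,794,458.10 ÷ 0.14190 = BRL 132,448,612.40
BRL 132,448,612.40 × 0.18624 = CHF 24,667,229.57
CHF 24,667,229.57 × 1.5160 = NZD 37,395,520.03

NZD 37,395,520.03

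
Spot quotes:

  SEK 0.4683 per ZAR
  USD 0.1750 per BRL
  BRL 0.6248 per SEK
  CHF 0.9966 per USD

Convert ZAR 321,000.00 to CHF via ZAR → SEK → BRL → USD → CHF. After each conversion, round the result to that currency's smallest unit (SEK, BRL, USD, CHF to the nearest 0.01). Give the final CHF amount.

CHF 16,380.58

ZAR 321,000.00 × 0.4683 = SEK 150,324.30
SEK 150,324.30 × 0.6248 = BRL 93,922.62
BRL 93,922.62 × 0.1750 = USD 16,436.46
USD 16,436.46 × 0.9966 = CHF 16,380.58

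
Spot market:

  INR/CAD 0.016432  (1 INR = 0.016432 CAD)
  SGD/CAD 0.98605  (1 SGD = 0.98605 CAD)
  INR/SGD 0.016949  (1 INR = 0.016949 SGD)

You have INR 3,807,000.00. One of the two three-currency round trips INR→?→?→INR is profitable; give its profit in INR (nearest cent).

Profitable loop is INR → SGD → CAD → INR:
INR 3,807,000.00 × 0.016949 = SGD 64,524.84
SGD 64,524.84 × 0.98605 = CAD 63,624.72
CAD 63,624.72 ÷ 0.016432 = INR 3,872,001.06
Profit = INR 3,872,001.06 − INR 3,807,000.00

Profit: INR 65,001.06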